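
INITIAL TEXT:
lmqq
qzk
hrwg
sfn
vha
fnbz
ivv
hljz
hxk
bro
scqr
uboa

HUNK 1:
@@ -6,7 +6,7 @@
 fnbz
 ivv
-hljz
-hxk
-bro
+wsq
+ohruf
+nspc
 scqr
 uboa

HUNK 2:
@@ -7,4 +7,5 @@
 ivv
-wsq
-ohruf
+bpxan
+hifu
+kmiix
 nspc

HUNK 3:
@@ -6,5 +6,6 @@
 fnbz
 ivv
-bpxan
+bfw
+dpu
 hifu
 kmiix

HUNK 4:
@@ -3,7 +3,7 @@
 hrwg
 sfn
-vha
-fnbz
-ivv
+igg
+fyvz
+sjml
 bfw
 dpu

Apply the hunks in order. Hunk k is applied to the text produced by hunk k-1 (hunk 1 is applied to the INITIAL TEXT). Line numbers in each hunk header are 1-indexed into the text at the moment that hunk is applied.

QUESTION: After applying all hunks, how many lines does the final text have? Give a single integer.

Hunk 1: at line 6 remove [hljz,hxk,bro] add [wsq,ohruf,nspc] -> 12 lines: lmqq qzk hrwg sfn vha fnbz ivv wsq ohruf nspc scqr uboa
Hunk 2: at line 7 remove [wsq,ohruf] add [bpxan,hifu,kmiix] -> 13 lines: lmqq qzk hrwg sfn vha fnbz ivv bpxan hifu kmiix nspc scqr uboa
Hunk 3: at line 6 remove [bpxan] add [bfw,dpu] -> 14 lines: lmqq qzk hrwg sfn vha fnbz ivv bfw dpu hifu kmiix nspc scqr uboa
Hunk 4: at line 3 remove [vha,fnbz,ivv] add [igg,fyvz,sjml] -> 14 lines: lmqq qzk hrwg sfn igg fyvz sjml bfw dpu hifu kmiix nspc scqr uboa
Final line count: 14

Answer: 14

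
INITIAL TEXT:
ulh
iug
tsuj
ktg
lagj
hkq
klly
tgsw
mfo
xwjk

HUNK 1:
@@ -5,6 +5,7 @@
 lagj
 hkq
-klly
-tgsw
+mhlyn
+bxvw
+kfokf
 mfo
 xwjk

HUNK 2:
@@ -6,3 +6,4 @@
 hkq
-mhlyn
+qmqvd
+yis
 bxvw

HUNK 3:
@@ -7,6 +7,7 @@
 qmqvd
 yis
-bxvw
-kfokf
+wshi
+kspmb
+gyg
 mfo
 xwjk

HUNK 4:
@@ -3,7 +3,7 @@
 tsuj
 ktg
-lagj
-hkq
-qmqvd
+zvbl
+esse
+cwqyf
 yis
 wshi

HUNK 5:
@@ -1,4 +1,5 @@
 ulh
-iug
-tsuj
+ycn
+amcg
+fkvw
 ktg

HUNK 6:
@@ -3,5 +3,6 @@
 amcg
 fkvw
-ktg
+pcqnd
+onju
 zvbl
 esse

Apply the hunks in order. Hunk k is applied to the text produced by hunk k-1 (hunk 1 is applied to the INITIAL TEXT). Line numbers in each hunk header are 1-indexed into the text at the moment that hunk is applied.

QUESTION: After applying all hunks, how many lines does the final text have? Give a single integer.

Hunk 1: at line 5 remove [klly,tgsw] add [mhlyn,bxvw,kfokf] -> 11 lines: ulh iug tsuj ktg lagj hkq mhlyn bxvw kfokf mfo xwjk
Hunk 2: at line 6 remove [mhlyn] add [qmqvd,yis] -> 12 lines: ulh iug tsuj ktg lagj hkq qmqvd yis bxvw kfokf mfo xwjk
Hunk 3: at line 7 remove [bxvw,kfokf] add [wshi,kspmb,gyg] -> 13 lines: ulh iug tsuj ktg lagj hkq qmqvd yis wshi kspmb gyg mfo xwjk
Hunk 4: at line 3 remove [lagj,hkq,qmqvd] add [zvbl,esse,cwqyf] -> 13 lines: ulh iug tsuj ktg zvbl esse cwqyf yis wshi kspmb gyg mfo xwjk
Hunk 5: at line 1 remove [iug,tsuj] add [ycn,amcg,fkvw] -> 14 lines: ulh ycn amcg fkvw ktg zvbl esse cwqyf yis wshi kspmb gyg mfo xwjk
Hunk 6: at line 3 remove [ktg] add [pcqnd,onju] -> 15 lines: ulh ycn amcg fkvw pcqnd onju zvbl esse cwqyf yis wshi kspmb gyg mfo xwjk
Final line count: 15

Answer: 15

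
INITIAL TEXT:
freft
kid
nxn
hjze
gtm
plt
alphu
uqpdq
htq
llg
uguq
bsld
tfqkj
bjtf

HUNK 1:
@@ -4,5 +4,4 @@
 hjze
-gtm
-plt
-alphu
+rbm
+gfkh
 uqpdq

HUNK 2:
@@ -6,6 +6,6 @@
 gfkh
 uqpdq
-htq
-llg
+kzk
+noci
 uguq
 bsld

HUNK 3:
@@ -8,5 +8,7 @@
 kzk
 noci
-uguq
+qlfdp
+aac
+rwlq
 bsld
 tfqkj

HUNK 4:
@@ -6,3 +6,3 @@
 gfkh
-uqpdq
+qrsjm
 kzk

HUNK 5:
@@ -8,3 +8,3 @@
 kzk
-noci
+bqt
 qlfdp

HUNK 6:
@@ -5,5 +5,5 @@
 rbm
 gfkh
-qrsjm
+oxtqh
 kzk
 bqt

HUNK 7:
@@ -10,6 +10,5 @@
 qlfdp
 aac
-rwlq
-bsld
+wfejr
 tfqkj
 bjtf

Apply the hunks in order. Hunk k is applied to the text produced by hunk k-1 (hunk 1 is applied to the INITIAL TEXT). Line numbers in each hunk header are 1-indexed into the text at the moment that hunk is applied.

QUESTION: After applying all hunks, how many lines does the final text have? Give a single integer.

Hunk 1: at line 4 remove [gtm,plt,alphu] add [rbm,gfkh] -> 13 lines: freft kid nxn hjze rbm gfkh uqpdq htq llg uguq bsld tfqkj bjtf
Hunk 2: at line 6 remove [htq,llg] add [kzk,noci] -> 13 lines: freft kid nxn hjze rbm gfkh uqpdq kzk noci uguq bsld tfqkj bjtf
Hunk 3: at line 8 remove [uguq] add [qlfdp,aac,rwlq] -> 15 lines: freft kid nxn hjze rbm gfkh uqpdq kzk noci qlfdp aac rwlq bsld tfqkj bjtf
Hunk 4: at line 6 remove [uqpdq] add [qrsjm] -> 15 lines: freft kid nxn hjze rbm gfkh qrsjm kzk noci qlfdp aac rwlq bsld tfqkj bjtf
Hunk 5: at line 8 remove [noci] add [bqt] -> 15 lines: freft kid nxn hjze rbm gfkh qrsjm kzk bqt qlfdp aac rwlq bsld tfqkj bjtf
Hunk 6: at line 5 remove [qrsjm] add [oxtqh] -> 15 lines: freft kid nxn hjze rbm gfkh oxtqh kzk bqt qlfdp aac rwlq bsld tfqkj bjtf
Hunk 7: at line 10 remove [rwlq,bsld] add [wfejr] -> 14 lines: freft kid nxn hjze rbm gfkh oxtqh kzk bqt qlfdp aac wfejr tfqkj bjtf
Final line count: 14

Answer: 14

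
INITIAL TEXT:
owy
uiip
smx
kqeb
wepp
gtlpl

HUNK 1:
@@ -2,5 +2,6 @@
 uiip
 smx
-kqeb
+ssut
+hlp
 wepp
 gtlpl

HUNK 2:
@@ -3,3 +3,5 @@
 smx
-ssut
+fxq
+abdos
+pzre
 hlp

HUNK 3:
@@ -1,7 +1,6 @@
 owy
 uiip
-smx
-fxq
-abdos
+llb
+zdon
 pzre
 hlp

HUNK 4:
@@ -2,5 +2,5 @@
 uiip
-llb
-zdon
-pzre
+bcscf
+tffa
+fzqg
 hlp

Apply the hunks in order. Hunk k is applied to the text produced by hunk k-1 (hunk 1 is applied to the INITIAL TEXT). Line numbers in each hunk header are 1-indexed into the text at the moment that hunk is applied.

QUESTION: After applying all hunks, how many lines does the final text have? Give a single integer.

Answer: 8

Derivation:
Hunk 1: at line 2 remove [kqeb] add [ssut,hlp] -> 7 lines: owy uiip smx ssut hlp wepp gtlpl
Hunk 2: at line 3 remove [ssut] add [fxq,abdos,pzre] -> 9 lines: owy uiip smx fxq abdos pzre hlp wepp gtlpl
Hunk 3: at line 1 remove [smx,fxq,abdos] add [llb,zdon] -> 8 lines: owy uiip llb zdon pzre hlp wepp gtlpl
Hunk 4: at line 2 remove [llb,zdon,pzre] add [bcscf,tffa,fzqg] -> 8 lines: owy uiip bcscf tffa fzqg hlp wepp gtlpl
Final line count: 8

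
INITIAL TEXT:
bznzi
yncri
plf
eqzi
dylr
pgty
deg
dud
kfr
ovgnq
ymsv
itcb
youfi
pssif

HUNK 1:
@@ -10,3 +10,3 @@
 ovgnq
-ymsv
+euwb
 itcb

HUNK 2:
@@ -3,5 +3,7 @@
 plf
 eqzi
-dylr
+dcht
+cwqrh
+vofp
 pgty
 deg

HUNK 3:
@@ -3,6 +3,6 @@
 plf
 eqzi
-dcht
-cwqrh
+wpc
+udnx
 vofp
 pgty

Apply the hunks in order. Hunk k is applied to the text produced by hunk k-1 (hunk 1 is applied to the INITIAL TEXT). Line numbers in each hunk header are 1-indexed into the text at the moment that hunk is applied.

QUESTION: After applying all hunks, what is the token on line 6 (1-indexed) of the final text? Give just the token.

Hunk 1: at line 10 remove [ymsv] add [euwb] -> 14 lines: bznzi yncri plf eqzi dylr pgty deg dud kfr ovgnq euwb itcb youfi pssif
Hunk 2: at line 3 remove [dylr] add [dcht,cwqrh,vofp] -> 16 lines: bznzi yncri plf eqzi dcht cwqrh vofp pgty deg dud kfr ovgnq euwb itcb youfi pssif
Hunk 3: at line 3 remove [dcht,cwqrh] add [wpc,udnx] -> 16 lines: bznzi yncri plf eqzi wpc udnx vofp pgty deg dud kfr ovgnq euwb itcb youfi pssif
Final line 6: udnx

Answer: udnx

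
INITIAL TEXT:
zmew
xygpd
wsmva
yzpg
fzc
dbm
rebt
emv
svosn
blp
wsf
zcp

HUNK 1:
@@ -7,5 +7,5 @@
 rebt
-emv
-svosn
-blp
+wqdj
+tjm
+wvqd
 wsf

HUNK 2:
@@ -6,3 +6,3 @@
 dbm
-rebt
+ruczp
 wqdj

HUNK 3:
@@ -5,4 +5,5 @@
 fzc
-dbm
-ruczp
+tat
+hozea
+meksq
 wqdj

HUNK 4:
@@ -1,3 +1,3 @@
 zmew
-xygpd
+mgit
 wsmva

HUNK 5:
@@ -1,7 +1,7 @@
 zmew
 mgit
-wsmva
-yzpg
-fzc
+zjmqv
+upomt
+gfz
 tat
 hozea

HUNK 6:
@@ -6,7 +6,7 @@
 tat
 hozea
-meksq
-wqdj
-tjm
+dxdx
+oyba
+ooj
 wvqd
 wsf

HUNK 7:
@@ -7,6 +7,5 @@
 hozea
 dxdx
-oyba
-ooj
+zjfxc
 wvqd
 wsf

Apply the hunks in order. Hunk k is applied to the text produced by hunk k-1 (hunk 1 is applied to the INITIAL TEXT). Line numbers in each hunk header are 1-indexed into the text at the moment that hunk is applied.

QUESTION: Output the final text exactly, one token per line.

Hunk 1: at line 7 remove [emv,svosn,blp] add [wqdj,tjm,wvqd] -> 12 lines: zmew xygpd wsmva yzpg fzc dbm rebt wqdj tjm wvqd wsf zcp
Hunk 2: at line 6 remove [rebt] add [ruczp] -> 12 lines: zmew xygpd wsmva yzpg fzc dbm ruczp wqdj tjm wvqd wsf zcp
Hunk 3: at line 5 remove [dbm,ruczp] add [tat,hozea,meksq] -> 13 lines: zmew xygpd wsmva yzpg fzc tat hozea meksq wqdj tjm wvqd wsf zcp
Hunk 4: at line 1 remove [xygpd] add [mgit] -> 13 lines: zmew mgit wsmva yzpg fzc tat hozea meksq wqdj tjm wvqd wsf zcp
Hunk 5: at line 1 remove [wsmva,yzpg,fzc] add [zjmqv,upomt,gfz] -> 13 lines: zmew mgit zjmqv upomt gfz tat hozea meksq wqdj tjm wvqd wsf zcp
Hunk 6: at line 6 remove [meksq,wqdj,tjm] add [dxdx,oyba,ooj] -> 13 lines: zmew mgit zjmqv upomt gfz tat hozea dxdx oyba ooj wvqd wsf zcp
Hunk 7: at line 7 remove [oyba,ooj] add [zjfxc] -> 12 lines: zmew mgit zjmqv upomt gfz tat hozea dxdx zjfxc wvqd wsf zcp

Answer: zmew
mgit
zjmqv
upomt
gfz
tat
hozea
dxdx
zjfxc
wvqd
wsf
zcp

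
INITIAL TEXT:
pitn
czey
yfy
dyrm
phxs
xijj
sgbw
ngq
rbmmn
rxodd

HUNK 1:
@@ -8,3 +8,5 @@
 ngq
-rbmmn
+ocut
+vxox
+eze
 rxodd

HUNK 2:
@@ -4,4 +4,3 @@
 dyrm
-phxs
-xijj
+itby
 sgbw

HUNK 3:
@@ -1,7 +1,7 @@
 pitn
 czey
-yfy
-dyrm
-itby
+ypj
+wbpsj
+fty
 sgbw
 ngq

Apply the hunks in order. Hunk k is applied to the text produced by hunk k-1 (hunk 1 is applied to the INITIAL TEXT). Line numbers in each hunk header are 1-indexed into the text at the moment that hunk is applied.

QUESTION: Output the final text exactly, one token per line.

Answer: pitn
czey
ypj
wbpsj
fty
sgbw
ngq
ocut
vxox
eze
rxodd

Derivation:
Hunk 1: at line 8 remove [rbmmn] add [ocut,vxox,eze] -> 12 lines: pitn czey yfy dyrm phxs xijj sgbw ngq ocut vxox eze rxodd
Hunk 2: at line 4 remove [phxs,xijj] add [itby] -> 11 lines: pitn czey yfy dyrm itby sgbw ngq ocut vxox eze rxodd
Hunk 3: at line 1 remove [yfy,dyrm,itby] add [ypj,wbpsj,fty] -> 11 lines: pitn czey ypj wbpsj fty sgbw ngq ocut vxox eze rxodd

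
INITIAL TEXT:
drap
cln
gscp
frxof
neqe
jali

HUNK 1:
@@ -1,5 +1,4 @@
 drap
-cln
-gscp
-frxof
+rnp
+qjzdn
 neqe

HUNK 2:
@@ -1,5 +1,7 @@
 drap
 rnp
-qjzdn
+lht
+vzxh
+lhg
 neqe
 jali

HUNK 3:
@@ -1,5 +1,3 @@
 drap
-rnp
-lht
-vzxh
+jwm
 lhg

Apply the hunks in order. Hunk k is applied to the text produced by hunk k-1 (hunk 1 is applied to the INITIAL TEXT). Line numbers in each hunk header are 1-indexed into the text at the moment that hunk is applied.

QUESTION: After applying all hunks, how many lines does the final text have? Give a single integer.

Answer: 5

Derivation:
Hunk 1: at line 1 remove [cln,gscp,frxof] add [rnp,qjzdn] -> 5 lines: drap rnp qjzdn neqe jali
Hunk 2: at line 1 remove [qjzdn] add [lht,vzxh,lhg] -> 7 lines: drap rnp lht vzxh lhg neqe jali
Hunk 3: at line 1 remove [rnp,lht,vzxh] add [jwm] -> 5 lines: drap jwm lhg neqe jali
Final line count: 5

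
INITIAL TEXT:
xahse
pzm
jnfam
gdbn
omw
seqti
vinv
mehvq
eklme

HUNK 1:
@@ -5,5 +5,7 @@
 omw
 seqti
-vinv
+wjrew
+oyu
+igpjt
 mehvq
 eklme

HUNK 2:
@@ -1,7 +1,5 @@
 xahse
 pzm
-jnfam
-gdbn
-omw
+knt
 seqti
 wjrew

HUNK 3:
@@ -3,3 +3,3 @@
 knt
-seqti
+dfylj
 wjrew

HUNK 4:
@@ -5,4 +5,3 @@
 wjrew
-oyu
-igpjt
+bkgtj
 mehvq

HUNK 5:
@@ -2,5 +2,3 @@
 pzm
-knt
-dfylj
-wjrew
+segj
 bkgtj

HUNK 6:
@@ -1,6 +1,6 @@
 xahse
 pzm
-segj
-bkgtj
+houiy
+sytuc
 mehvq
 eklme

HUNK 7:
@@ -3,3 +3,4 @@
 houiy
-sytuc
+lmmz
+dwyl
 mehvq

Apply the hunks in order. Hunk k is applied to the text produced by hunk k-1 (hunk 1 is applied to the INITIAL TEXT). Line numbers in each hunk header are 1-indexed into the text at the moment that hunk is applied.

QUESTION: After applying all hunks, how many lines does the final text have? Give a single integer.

Answer: 7

Derivation:
Hunk 1: at line 5 remove [vinv] add [wjrew,oyu,igpjt] -> 11 lines: xahse pzm jnfam gdbn omw seqti wjrew oyu igpjt mehvq eklme
Hunk 2: at line 1 remove [jnfam,gdbn,omw] add [knt] -> 9 lines: xahse pzm knt seqti wjrew oyu igpjt mehvq eklme
Hunk 3: at line 3 remove [seqti] add [dfylj] -> 9 lines: xahse pzm knt dfylj wjrew oyu igpjt mehvq eklme
Hunk 4: at line 5 remove [oyu,igpjt] add [bkgtj] -> 8 lines: xahse pzm knt dfylj wjrew bkgtj mehvq eklme
Hunk 5: at line 2 remove [knt,dfylj,wjrew] add [segj] -> 6 lines: xahse pzm segj bkgtj mehvq eklme
Hunk 6: at line 1 remove [segj,bkgtj] add [houiy,sytuc] -> 6 lines: xahse pzm houiy sytuc mehvq eklme
Hunk 7: at line 3 remove [sytuc] add [lmmz,dwyl] -> 7 lines: xahse pzm houiy lmmz dwyl mehvq eklme
Final line count: 7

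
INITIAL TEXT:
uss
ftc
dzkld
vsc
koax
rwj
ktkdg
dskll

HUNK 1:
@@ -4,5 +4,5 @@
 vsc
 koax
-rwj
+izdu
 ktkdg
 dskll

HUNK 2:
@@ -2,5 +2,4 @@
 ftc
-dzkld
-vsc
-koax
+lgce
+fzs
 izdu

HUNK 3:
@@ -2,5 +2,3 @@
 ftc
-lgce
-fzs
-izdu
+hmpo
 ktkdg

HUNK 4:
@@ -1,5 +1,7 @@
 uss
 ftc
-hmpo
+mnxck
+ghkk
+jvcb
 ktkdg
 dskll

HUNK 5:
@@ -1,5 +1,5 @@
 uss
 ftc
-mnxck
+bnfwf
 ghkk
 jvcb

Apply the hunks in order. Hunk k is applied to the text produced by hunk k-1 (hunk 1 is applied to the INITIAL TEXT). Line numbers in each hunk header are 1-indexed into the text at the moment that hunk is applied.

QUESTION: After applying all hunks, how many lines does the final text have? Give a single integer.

Hunk 1: at line 4 remove [rwj] add [izdu] -> 8 lines: uss ftc dzkld vsc koax izdu ktkdg dskll
Hunk 2: at line 2 remove [dzkld,vsc,koax] add [lgce,fzs] -> 7 lines: uss ftc lgce fzs izdu ktkdg dskll
Hunk 3: at line 2 remove [lgce,fzs,izdu] add [hmpo] -> 5 lines: uss ftc hmpo ktkdg dskll
Hunk 4: at line 1 remove [hmpo] add [mnxck,ghkk,jvcb] -> 7 lines: uss ftc mnxck ghkk jvcb ktkdg dskll
Hunk 5: at line 1 remove [mnxck] add [bnfwf] -> 7 lines: uss ftc bnfwf ghkk jvcb ktkdg dskll
Final line count: 7

Answer: 7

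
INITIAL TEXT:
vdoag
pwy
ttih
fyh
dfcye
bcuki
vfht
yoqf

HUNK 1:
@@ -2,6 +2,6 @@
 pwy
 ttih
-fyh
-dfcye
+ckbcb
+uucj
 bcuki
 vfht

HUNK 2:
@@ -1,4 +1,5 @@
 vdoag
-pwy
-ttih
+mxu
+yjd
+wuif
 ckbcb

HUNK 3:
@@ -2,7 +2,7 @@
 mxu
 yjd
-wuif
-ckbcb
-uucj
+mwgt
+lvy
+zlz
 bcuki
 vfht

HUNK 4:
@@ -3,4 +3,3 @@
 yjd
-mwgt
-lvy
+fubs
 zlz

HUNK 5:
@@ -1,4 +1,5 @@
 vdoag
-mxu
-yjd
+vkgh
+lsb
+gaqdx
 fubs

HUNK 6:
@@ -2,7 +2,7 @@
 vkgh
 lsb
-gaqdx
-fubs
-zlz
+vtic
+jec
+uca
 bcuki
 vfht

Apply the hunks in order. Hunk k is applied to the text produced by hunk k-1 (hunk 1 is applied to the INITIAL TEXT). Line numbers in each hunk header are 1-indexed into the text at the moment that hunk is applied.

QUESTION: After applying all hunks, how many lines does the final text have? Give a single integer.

Answer: 9

Derivation:
Hunk 1: at line 2 remove [fyh,dfcye] add [ckbcb,uucj] -> 8 lines: vdoag pwy ttih ckbcb uucj bcuki vfht yoqf
Hunk 2: at line 1 remove [pwy,ttih] add [mxu,yjd,wuif] -> 9 lines: vdoag mxu yjd wuif ckbcb uucj bcuki vfht yoqf
Hunk 3: at line 2 remove [wuif,ckbcb,uucj] add [mwgt,lvy,zlz] -> 9 lines: vdoag mxu yjd mwgt lvy zlz bcuki vfht yoqf
Hunk 4: at line 3 remove [mwgt,lvy] add [fubs] -> 8 lines: vdoag mxu yjd fubs zlz bcuki vfht yoqf
Hunk 5: at line 1 remove [mxu,yjd] add [vkgh,lsb,gaqdx] -> 9 lines: vdoag vkgh lsb gaqdx fubs zlz bcuki vfht yoqf
Hunk 6: at line 2 remove [gaqdx,fubs,zlz] add [vtic,jec,uca] -> 9 lines: vdoag vkgh lsb vtic jec uca bcuki vfht yoqf
Final line count: 9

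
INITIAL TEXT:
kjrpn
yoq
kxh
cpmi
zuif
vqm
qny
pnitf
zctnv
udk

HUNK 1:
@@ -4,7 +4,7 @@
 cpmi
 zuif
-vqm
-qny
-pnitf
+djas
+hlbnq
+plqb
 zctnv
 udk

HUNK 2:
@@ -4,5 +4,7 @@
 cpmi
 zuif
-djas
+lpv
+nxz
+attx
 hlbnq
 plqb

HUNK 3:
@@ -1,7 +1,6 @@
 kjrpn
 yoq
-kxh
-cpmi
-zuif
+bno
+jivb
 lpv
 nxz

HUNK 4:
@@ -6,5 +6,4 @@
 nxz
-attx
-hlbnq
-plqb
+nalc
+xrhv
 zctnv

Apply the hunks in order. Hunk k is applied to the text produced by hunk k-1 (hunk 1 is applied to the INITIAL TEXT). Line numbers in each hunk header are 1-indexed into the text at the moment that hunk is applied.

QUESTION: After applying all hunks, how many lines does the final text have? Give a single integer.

Hunk 1: at line 4 remove [vqm,qny,pnitf] add [djas,hlbnq,plqb] -> 10 lines: kjrpn yoq kxh cpmi zuif djas hlbnq plqb zctnv udk
Hunk 2: at line 4 remove [djas] add [lpv,nxz,attx] -> 12 lines: kjrpn yoq kxh cpmi zuif lpv nxz attx hlbnq plqb zctnv udk
Hunk 3: at line 1 remove [kxh,cpmi,zuif] add [bno,jivb] -> 11 lines: kjrpn yoq bno jivb lpv nxz attx hlbnq plqb zctnv udk
Hunk 4: at line 6 remove [attx,hlbnq,plqb] add [nalc,xrhv] -> 10 lines: kjrpn yoq bno jivb lpv nxz nalc xrhv zctnv udk
Final line count: 10

Answer: 10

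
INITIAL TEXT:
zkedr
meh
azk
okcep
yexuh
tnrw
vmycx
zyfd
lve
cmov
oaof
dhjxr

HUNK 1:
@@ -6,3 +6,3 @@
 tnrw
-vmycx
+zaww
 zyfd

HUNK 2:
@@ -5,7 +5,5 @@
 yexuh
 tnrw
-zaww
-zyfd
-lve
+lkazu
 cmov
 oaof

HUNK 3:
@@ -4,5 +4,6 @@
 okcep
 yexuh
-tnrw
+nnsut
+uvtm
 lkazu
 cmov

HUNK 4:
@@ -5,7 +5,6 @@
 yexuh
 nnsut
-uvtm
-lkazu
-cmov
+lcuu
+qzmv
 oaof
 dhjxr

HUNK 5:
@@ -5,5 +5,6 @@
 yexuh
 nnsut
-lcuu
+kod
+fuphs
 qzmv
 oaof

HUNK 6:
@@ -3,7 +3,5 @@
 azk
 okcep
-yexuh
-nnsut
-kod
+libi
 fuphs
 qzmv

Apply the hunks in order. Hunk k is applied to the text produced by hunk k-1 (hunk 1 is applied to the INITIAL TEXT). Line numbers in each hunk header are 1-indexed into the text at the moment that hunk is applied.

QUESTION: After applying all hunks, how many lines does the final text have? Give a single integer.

Answer: 9

Derivation:
Hunk 1: at line 6 remove [vmycx] add [zaww] -> 12 lines: zkedr meh azk okcep yexuh tnrw zaww zyfd lve cmov oaof dhjxr
Hunk 2: at line 5 remove [zaww,zyfd,lve] add [lkazu] -> 10 lines: zkedr meh azk okcep yexuh tnrw lkazu cmov oaof dhjxr
Hunk 3: at line 4 remove [tnrw] add [nnsut,uvtm] -> 11 lines: zkedr meh azk okcep yexuh nnsut uvtm lkazu cmov oaof dhjxr
Hunk 4: at line 5 remove [uvtm,lkazu,cmov] add [lcuu,qzmv] -> 10 lines: zkedr meh azk okcep yexuh nnsut lcuu qzmv oaof dhjxr
Hunk 5: at line 5 remove [lcuu] add [kod,fuphs] -> 11 lines: zkedr meh azk okcep yexuh nnsut kod fuphs qzmv oaof dhjxr
Hunk 6: at line 3 remove [yexuh,nnsut,kod] add [libi] -> 9 lines: zkedr meh azk okcep libi fuphs qzmv oaof dhjxr
Final line count: 9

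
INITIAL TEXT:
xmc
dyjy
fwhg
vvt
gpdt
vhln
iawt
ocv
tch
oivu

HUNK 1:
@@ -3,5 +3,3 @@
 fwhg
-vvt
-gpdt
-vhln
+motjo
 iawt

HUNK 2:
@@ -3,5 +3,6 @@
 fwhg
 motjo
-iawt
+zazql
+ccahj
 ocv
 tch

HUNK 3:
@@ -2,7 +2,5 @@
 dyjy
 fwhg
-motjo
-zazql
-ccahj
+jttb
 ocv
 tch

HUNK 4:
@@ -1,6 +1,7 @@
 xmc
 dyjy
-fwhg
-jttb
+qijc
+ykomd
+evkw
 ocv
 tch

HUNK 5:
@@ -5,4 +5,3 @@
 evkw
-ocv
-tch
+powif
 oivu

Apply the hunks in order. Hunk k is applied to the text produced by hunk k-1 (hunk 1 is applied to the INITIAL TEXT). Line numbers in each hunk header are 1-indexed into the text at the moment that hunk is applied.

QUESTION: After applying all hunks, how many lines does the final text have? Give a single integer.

Answer: 7

Derivation:
Hunk 1: at line 3 remove [vvt,gpdt,vhln] add [motjo] -> 8 lines: xmc dyjy fwhg motjo iawt ocv tch oivu
Hunk 2: at line 3 remove [iawt] add [zazql,ccahj] -> 9 lines: xmc dyjy fwhg motjo zazql ccahj ocv tch oivu
Hunk 3: at line 2 remove [motjo,zazql,ccahj] add [jttb] -> 7 lines: xmc dyjy fwhg jttb ocv tch oivu
Hunk 4: at line 1 remove [fwhg,jttb] add [qijc,ykomd,evkw] -> 8 lines: xmc dyjy qijc ykomd evkw ocv tch oivu
Hunk 5: at line 5 remove [ocv,tch] add [powif] -> 7 lines: xmc dyjy qijc ykomd evkw powif oivu
Final line count: 7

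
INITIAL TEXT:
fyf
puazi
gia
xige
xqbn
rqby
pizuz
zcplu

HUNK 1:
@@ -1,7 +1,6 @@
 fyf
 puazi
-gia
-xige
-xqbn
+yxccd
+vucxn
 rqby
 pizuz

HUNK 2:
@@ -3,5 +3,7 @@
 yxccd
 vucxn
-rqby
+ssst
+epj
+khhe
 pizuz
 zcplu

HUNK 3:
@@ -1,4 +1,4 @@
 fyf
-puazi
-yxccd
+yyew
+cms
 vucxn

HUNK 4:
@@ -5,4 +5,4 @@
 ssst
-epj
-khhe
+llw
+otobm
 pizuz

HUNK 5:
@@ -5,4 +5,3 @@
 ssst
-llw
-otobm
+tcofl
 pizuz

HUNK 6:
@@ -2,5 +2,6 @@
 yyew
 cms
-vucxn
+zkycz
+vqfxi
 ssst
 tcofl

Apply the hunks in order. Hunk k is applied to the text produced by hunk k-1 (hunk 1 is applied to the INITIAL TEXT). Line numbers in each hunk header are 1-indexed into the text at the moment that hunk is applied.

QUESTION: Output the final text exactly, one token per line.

Hunk 1: at line 1 remove [gia,xige,xqbn] add [yxccd,vucxn] -> 7 lines: fyf puazi yxccd vucxn rqby pizuz zcplu
Hunk 2: at line 3 remove [rqby] add [ssst,epj,khhe] -> 9 lines: fyf puazi yxccd vucxn ssst epj khhe pizuz zcplu
Hunk 3: at line 1 remove [puazi,yxccd] add [yyew,cms] -> 9 lines: fyf yyew cms vucxn ssst epj khhe pizuz zcplu
Hunk 4: at line 5 remove [epj,khhe] add [llw,otobm] -> 9 lines: fyf yyew cms vucxn ssst llw otobm pizuz zcplu
Hunk 5: at line 5 remove [llw,otobm] add [tcofl] -> 8 lines: fyf yyew cms vucxn ssst tcofl pizuz zcplu
Hunk 6: at line 2 remove [vucxn] add [zkycz,vqfxi] -> 9 lines: fyf yyew cms zkycz vqfxi ssst tcofl pizuz zcplu

Answer: fyf
yyew
cms
zkycz
vqfxi
ssst
tcofl
pizuz
zcplu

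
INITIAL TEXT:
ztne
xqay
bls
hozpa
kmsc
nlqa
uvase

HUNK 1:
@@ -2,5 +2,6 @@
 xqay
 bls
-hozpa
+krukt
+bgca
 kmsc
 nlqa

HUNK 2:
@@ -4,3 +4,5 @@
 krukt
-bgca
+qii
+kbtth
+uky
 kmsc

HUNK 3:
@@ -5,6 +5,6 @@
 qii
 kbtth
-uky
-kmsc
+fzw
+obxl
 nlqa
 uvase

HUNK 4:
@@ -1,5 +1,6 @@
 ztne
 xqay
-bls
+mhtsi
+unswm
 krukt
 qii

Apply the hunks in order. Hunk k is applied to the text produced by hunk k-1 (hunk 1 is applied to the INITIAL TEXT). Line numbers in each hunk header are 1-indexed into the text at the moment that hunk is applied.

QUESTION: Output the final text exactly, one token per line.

Hunk 1: at line 2 remove [hozpa] add [krukt,bgca] -> 8 lines: ztne xqay bls krukt bgca kmsc nlqa uvase
Hunk 2: at line 4 remove [bgca] add [qii,kbtth,uky] -> 10 lines: ztne xqay bls krukt qii kbtth uky kmsc nlqa uvase
Hunk 3: at line 5 remove [uky,kmsc] add [fzw,obxl] -> 10 lines: ztne xqay bls krukt qii kbtth fzw obxl nlqa uvase
Hunk 4: at line 1 remove [bls] add [mhtsi,unswm] -> 11 lines: ztne xqay mhtsi unswm krukt qii kbtth fzw obxl nlqa uvase

Answer: ztne
xqay
mhtsi
unswm
krukt
qii
kbtth
fzw
obxl
nlqa
uvase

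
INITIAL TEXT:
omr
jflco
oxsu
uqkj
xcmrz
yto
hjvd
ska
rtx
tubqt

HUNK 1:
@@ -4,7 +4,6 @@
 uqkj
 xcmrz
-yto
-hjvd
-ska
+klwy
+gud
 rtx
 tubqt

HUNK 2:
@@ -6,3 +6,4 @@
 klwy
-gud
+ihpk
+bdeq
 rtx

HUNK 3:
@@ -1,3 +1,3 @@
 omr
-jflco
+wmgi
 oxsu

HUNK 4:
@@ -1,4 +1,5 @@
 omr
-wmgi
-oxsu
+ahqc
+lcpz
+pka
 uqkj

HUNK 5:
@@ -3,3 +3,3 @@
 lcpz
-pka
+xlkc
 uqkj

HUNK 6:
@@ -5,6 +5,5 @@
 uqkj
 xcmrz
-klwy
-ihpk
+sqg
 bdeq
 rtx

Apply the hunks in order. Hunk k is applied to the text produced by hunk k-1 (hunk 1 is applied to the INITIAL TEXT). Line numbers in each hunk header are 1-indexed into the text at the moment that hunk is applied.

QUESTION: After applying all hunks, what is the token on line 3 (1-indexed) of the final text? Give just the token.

Hunk 1: at line 4 remove [yto,hjvd,ska] add [klwy,gud] -> 9 lines: omr jflco oxsu uqkj xcmrz klwy gud rtx tubqt
Hunk 2: at line 6 remove [gud] add [ihpk,bdeq] -> 10 lines: omr jflco oxsu uqkj xcmrz klwy ihpk bdeq rtx tubqt
Hunk 3: at line 1 remove [jflco] add [wmgi] -> 10 lines: omr wmgi oxsu uqkj xcmrz klwy ihpk bdeq rtx tubqt
Hunk 4: at line 1 remove [wmgi,oxsu] add [ahqc,lcpz,pka] -> 11 lines: omr ahqc lcpz pka uqkj xcmrz klwy ihpk bdeq rtx tubqt
Hunk 5: at line 3 remove [pka] add [xlkc] -> 11 lines: omr ahqc lcpz xlkc uqkj xcmrz klwy ihpk bdeq rtx tubqt
Hunk 6: at line 5 remove [klwy,ihpk] add [sqg] -> 10 lines: omr ahqc lcpz xlkc uqkj xcmrz sqg bdeq rtx tubqt
Final line 3: lcpz

Answer: lcpz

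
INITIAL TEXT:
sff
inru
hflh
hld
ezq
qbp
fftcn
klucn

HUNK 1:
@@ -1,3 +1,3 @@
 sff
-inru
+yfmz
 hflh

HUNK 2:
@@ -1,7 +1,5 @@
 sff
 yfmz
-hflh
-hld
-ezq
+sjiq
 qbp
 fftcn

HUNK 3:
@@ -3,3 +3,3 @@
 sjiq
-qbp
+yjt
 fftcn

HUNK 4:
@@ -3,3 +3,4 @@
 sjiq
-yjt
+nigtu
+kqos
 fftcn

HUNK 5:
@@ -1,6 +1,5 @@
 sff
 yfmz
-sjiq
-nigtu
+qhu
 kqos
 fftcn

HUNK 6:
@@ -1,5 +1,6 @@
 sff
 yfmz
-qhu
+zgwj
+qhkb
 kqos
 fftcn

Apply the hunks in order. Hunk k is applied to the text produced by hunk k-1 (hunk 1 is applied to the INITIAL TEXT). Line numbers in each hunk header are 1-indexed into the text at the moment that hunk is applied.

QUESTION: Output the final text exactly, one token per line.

Answer: sff
yfmz
zgwj
qhkb
kqos
fftcn
klucn

Derivation:
Hunk 1: at line 1 remove [inru] add [yfmz] -> 8 lines: sff yfmz hflh hld ezq qbp fftcn klucn
Hunk 2: at line 1 remove [hflh,hld,ezq] add [sjiq] -> 6 lines: sff yfmz sjiq qbp fftcn klucn
Hunk 3: at line 3 remove [qbp] add [yjt] -> 6 lines: sff yfmz sjiq yjt fftcn klucn
Hunk 4: at line 3 remove [yjt] add [nigtu,kqos] -> 7 lines: sff yfmz sjiq nigtu kqos fftcn klucn
Hunk 5: at line 1 remove [sjiq,nigtu] add [qhu] -> 6 lines: sff yfmz qhu kqos fftcn klucn
Hunk 6: at line 1 remove [qhu] add [zgwj,qhkb] -> 7 lines: sff yfmz zgwj qhkb kqos fftcn klucn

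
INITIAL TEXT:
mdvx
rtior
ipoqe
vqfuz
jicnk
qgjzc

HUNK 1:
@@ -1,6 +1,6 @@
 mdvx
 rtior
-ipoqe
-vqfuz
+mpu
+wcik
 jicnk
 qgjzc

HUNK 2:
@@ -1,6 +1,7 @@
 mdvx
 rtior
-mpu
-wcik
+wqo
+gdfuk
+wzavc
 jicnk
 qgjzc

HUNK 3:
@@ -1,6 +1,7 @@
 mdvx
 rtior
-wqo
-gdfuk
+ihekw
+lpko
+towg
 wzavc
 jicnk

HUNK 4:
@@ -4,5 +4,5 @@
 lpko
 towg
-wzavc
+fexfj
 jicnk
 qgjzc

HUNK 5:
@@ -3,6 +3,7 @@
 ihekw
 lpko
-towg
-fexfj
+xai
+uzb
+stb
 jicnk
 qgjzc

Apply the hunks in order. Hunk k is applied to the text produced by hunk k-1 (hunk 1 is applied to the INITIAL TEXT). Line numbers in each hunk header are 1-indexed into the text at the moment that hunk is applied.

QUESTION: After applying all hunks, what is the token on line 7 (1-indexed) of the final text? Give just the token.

Answer: stb

Derivation:
Hunk 1: at line 1 remove [ipoqe,vqfuz] add [mpu,wcik] -> 6 lines: mdvx rtior mpu wcik jicnk qgjzc
Hunk 2: at line 1 remove [mpu,wcik] add [wqo,gdfuk,wzavc] -> 7 lines: mdvx rtior wqo gdfuk wzavc jicnk qgjzc
Hunk 3: at line 1 remove [wqo,gdfuk] add [ihekw,lpko,towg] -> 8 lines: mdvx rtior ihekw lpko towg wzavc jicnk qgjzc
Hunk 4: at line 4 remove [wzavc] add [fexfj] -> 8 lines: mdvx rtior ihekw lpko towg fexfj jicnk qgjzc
Hunk 5: at line 3 remove [towg,fexfj] add [xai,uzb,stb] -> 9 lines: mdvx rtior ihekw lpko xai uzb stb jicnk qgjzc
Final line 7: stb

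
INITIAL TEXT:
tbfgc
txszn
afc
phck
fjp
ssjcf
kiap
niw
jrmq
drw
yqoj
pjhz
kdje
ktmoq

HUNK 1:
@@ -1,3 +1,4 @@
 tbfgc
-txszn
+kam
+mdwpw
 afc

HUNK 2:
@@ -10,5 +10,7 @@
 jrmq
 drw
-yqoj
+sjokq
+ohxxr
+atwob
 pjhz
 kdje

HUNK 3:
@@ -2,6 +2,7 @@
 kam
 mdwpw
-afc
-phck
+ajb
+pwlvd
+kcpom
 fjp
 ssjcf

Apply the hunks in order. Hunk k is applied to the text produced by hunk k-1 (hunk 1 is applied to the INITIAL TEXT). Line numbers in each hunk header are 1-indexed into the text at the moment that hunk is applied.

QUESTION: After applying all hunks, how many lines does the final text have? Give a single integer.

Answer: 18

Derivation:
Hunk 1: at line 1 remove [txszn] add [kam,mdwpw] -> 15 lines: tbfgc kam mdwpw afc phck fjp ssjcf kiap niw jrmq drw yqoj pjhz kdje ktmoq
Hunk 2: at line 10 remove [yqoj] add [sjokq,ohxxr,atwob] -> 17 lines: tbfgc kam mdwpw afc phck fjp ssjcf kiap niw jrmq drw sjokq ohxxr atwob pjhz kdje ktmoq
Hunk 3: at line 2 remove [afc,phck] add [ajb,pwlvd,kcpom] -> 18 lines: tbfgc kam mdwpw ajb pwlvd kcpom fjp ssjcf kiap niw jrmq drw sjokq ohxxr atwob pjhz kdje ktmoq
Final line count: 18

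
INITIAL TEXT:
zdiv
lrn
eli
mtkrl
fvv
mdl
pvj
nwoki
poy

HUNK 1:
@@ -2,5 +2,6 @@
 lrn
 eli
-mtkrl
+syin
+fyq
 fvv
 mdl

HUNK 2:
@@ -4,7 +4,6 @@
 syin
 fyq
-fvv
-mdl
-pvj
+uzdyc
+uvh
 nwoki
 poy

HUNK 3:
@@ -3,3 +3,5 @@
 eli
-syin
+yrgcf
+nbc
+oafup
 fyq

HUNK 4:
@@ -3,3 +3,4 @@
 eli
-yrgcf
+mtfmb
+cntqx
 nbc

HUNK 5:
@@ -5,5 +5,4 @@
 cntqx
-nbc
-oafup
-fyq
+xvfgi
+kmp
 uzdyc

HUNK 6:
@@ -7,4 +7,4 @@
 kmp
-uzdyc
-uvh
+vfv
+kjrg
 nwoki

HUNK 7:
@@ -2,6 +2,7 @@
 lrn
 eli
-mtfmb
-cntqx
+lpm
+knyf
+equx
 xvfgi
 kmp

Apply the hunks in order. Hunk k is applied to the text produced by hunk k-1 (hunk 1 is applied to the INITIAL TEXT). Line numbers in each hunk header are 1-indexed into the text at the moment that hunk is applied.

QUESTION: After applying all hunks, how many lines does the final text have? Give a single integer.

Answer: 12

Derivation:
Hunk 1: at line 2 remove [mtkrl] add [syin,fyq] -> 10 lines: zdiv lrn eli syin fyq fvv mdl pvj nwoki poy
Hunk 2: at line 4 remove [fvv,mdl,pvj] add [uzdyc,uvh] -> 9 lines: zdiv lrn eli syin fyq uzdyc uvh nwoki poy
Hunk 3: at line 3 remove [syin] add [yrgcf,nbc,oafup] -> 11 lines: zdiv lrn eli yrgcf nbc oafup fyq uzdyc uvh nwoki poy
Hunk 4: at line 3 remove [yrgcf] add [mtfmb,cntqx] -> 12 lines: zdiv lrn eli mtfmb cntqx nbc oafup fyq uzdyc uvh nwoki poy
Hunk 5: at line 5 remove [nbc,oafup,fyq] add [xvfgi,kmp] -> 11 lines: zdiv lrn eli mtfmb cntqx xvfgi kmp uzdyc uvh nwoki poy
Hunk 6: at line 7 remove [uzdyc,uvh] add [vfv,kjrg] -> 11 lines: zdiv lrn eli mtfmb cntqx xvfgi kmp vfv kjrg nwoki poy
Hunk 7: at line 2 remove [mtfmb,cntqx] add [lpm,knyf,equx] -> 12 lines: zdiv lrn eli lpm knyf equx xvfgi kmp vfv kjrg nwoki poy
Final line count: 12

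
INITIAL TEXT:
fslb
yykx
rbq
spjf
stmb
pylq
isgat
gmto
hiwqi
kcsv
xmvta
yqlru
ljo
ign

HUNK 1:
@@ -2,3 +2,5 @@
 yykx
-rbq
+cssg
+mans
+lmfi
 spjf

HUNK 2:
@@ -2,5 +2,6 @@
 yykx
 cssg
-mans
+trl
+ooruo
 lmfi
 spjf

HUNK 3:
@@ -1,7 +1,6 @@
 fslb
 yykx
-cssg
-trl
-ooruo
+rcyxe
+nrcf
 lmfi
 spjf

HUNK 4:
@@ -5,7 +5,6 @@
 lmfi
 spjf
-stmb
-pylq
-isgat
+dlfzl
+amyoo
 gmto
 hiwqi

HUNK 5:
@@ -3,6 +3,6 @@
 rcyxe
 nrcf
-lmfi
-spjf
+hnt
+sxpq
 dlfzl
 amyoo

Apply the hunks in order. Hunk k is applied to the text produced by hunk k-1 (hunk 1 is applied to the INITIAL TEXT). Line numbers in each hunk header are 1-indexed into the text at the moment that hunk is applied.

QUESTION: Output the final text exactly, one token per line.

Answer: fslb
yykx
rcyxe
nrcf
hnt
sxpq
dlfzl
amyoo
gmto
hiwqi
kcsv
xmvta
yqlru
ljo
ign

Derivation:
Hunk 1: at line 2 remove [rbq] add [cssg,mans,lmfi] -> 16 lines: fslb yykx cssg mans lmfi spjf stmb pylq isgat gmto hiwqi kcsv xmvta yqlru ljo ign
Hunk 2: at line 2 remove [mans] add [trl,ooruo] -> 17 lines: fslb yykx cssg trl ooruo lmfi spjf stmb pylq isgat gmto hiwqi kcsv xmvta yqlru ljo ign
Hunk 3: at line 1 remove [cssg,trl,ooruo] add [rcyxe,nrcf] -> 16 lines: fslb yykx rcyxe nrcf lmfi spjf stmb pylq isgat gmto hiwqi kcsv xmvta yqlru ljo ign
Hunk 4: at line 5 remove [stmb,pylq,isgat] add [dlfzl,amyoo] -> 15 lines: fslb yykx rcyxe nrcf lmfi spjf dlfzl amyoo gmto hiwqi kcsv xmvta yqlru ljo ign
Hunk 5: at line 3 remove [lmfi,spjf] add [hnt,sxpq] -> 15 lines: fslb yykx rcyxe nrcf hnt sxpq dlfzl amyoo gmto hiwqi kcsv xmvta yqlru ljo ign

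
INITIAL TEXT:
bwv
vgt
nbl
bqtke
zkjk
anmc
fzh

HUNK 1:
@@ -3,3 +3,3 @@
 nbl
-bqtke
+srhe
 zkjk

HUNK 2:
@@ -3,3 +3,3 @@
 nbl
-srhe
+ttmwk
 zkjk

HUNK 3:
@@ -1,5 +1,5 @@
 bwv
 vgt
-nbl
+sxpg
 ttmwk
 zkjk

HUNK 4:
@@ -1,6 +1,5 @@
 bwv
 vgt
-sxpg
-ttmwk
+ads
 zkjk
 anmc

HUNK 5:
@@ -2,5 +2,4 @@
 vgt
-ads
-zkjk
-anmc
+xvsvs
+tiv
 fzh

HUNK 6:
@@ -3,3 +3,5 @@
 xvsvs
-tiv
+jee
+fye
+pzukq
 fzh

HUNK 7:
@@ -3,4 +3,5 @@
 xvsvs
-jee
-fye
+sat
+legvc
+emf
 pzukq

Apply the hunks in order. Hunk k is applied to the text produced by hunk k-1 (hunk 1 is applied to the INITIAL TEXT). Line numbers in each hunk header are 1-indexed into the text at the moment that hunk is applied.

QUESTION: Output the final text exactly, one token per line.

Answer: bwv
vgt
xvsvs
sat
legvc
emf
pzukq
fzh

Derivation:
Hunk 1: at line 3 remove [bqtke] add [srhe] -> 7 lines: bwv vgt nbl srhe zkjk anmc fzh
Hunk 2: at line 3 remove [srhe] add [ttmwk] -> 7 lines: bwv vgt nbl ttmwk zkjk anmc fzh
Hunk 3: at line 1 remove [nbl] add [sxpg] -> 7 lines: bwv vgt sxpg ttmwk zkjk anmc fzh
Hunk 4: at line 1 remove [sxpg,ttmwk] add [ads] -> 6 lines: bwv vgt ads zkjk anmc fzh
Hunk 5: at line 2 remove [ads,zkjk,anmc] add [xvsvs,tiv] -> 5 lines: bwv vgt xvsvs tiv fzh
Hunk 6: at line 3 remove [tiv] add [jee,fye,pzukq] -> 7 lines: bwv vgt xvsvs jee fye pzukq fzh
Hunk 7: at line 3 remove [jee,fye] add [sat,legvc,emf] -> 8 lines: bwv vgt xvsvs sat legvc emf pzukq fzh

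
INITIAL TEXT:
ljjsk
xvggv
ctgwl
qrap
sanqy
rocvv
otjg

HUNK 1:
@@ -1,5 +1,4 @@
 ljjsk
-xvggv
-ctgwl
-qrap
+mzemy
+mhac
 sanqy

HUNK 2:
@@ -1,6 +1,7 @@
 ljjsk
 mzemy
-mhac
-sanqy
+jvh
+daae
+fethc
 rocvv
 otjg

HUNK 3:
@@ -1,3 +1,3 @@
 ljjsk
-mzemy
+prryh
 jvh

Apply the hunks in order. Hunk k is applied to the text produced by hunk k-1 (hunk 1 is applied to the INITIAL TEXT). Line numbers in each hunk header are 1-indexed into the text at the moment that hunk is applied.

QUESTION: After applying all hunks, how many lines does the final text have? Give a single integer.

Hunk 1: at line 1 remove [xvggv,ctgwl,qrap] add [mzemy,mhac] -> 6 lines: ljjsk mzemy mhac sanqy rocvv otjg
Hunk 2: at line 1 remove [mhac,sanqy] add [jvh,daae,fethc] -> 7 lines: ljjsk mzemy jvh daae fethc rocvv otjg
Hunk 3: at line 1 remove [mzemy] add [prryh] -> 7 lines: ljjsk prryh jvh daae fethc rocvv otjg
Final line count: 7

Answer: 7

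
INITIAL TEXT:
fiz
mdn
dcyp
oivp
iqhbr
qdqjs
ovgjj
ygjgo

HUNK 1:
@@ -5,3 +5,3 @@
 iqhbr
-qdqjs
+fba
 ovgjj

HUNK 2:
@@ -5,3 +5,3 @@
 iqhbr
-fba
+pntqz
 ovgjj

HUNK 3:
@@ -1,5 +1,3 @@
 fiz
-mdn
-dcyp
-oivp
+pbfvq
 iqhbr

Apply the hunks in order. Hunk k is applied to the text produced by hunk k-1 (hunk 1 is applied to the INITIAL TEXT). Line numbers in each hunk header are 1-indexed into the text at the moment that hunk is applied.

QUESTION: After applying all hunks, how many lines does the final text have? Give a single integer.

Hunk 1: at line 5 remove [qdqjs] add [fba] -> 8 lines: fiz mdn dcyp oivp iqhbr fba ovgjj ygjgo
Hunk 2: at line 5 remove [fba] add [pntqz] -> 8 lines: fiz mdn dcyp oivp iqhbr pntqz ovgjj ygjgo
Hunk 3: at line 1 remove [mdn,dcyp,oivp] add [pbfvq] -> 6 lines: fiz pbfvq iqhbr pntqz ovgjj ygjgo
Final line count: 6

Answer: 6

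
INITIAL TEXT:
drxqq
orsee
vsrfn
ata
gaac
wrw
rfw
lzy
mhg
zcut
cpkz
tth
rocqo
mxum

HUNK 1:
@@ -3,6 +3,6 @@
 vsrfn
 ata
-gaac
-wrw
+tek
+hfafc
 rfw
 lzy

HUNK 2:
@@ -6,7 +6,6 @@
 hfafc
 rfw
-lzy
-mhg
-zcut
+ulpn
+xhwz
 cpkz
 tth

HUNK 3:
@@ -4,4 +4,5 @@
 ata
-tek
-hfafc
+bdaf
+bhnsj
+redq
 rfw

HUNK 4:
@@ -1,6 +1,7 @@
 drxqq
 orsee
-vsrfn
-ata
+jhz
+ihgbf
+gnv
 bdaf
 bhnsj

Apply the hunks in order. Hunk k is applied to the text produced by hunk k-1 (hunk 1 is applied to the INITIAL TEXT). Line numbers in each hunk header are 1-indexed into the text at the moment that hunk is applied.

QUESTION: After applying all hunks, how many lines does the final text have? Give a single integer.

Hunk 1: at line 3 remove [gaac,wrw] add [tek,hfafc] -> 14 lines: drxqq orsee vsrfn ata tek hfafc rfw lzy mhg zcut cpkz tth rocqo mxum
Hunk 2: at line 6 remove [lzy,mhg,zcut] add [ulpn,xhwz] -> 13 lines: drxqq orsee vsrfn ata tek hfafc rfw ulpn xhwz cpkz tth rocqo mxum
Hunk 3: at line 4 remove [tek,hfafc] add [bdaf,bhnsj,redq] -> 14 lines: drxqq orsee vsrfn ata bdaf bhnsj redq rfw ulpn xhwz cpkz tth rocqo mxum
Hunk 4: at line 1 remove [vsrfn,ata] add [jhz,ihgbf,gnv] -> 15 lines: drxqq orsee jhz ihgbf gnv bdaf bhnsj redq rfw ulpn xhwz cpkz tth rocqo mxum
Final line count: 15

Answer: 15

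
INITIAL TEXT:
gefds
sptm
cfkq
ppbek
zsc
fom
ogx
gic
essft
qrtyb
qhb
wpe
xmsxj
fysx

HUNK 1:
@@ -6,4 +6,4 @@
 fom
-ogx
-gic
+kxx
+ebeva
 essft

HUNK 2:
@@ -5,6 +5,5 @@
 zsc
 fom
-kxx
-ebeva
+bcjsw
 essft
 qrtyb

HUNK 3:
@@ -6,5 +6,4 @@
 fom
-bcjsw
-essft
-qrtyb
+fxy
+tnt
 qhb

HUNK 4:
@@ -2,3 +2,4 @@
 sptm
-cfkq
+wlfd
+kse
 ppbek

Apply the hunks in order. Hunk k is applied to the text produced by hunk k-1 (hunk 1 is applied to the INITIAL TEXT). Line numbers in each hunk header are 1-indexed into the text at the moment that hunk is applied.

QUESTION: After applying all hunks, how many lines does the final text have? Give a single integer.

Hunk 1: at line 6 remove [ogx,gic] add [kxx,ebeva] -> 14 lines: gefds sptm cfkq ppbek zsc fom kxx ebeva essft qrtyb qhb wpe xmsxj fysx
Hunk 2: at line 5 remove [kxx,ebeva] add [bcjsw] -> 13 lines: gefds sptm cfkq ppbek zsc fom bcjsw essft qrtyb qhb wpe xmsxj fysx
Hunk 3: at line 6 remove [bcjsw,essft,qrtyb] add [fxy,tnt] -> 12 lines: gefds sptm cfkq ppbek zsc fom fxy tnt qhb wpe xmsxj fysx
Hunk 4: at line 2 remove [cfkq] add [wlfd,kse] -> 13 lines: gefds sptm wlfd kse ppbek zsc fom fxy tnt qhb wpe xmsxj fysx
Final line count: 13

Answer: 13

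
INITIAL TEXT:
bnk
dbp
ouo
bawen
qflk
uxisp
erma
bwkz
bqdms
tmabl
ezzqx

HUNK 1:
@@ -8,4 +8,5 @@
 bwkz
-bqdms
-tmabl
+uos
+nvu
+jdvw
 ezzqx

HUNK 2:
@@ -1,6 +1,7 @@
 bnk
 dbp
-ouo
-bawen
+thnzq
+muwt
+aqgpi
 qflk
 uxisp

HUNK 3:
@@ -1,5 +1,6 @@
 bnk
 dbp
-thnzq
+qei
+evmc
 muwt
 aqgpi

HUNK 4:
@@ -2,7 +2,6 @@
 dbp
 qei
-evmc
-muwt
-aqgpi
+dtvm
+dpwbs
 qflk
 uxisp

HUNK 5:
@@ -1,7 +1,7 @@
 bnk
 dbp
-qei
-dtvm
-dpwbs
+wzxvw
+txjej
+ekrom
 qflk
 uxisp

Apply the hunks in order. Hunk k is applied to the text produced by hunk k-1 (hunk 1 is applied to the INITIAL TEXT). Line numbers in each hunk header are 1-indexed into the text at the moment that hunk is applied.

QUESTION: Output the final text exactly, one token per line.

Answer: bnk
dbp
wzxvw
txjej
ekrom
qflk
uxisp
erma
bwkz
uos
nvu
jdvw
ezzqx

Derivation:
Hunk 1: at line 8 remove [bqdms,tmabl] add [uos,nvu,jdvw] -> 12 lines: bnk dbp ouo bawen qflk uxisp erma bwkz uos nvu jdvw ezzqx
Hunk 2: at line 1 remove [ouo,bawen] add [thnzq,muwt,aqgpi] -> 13 lines: bnk dbp thnzq muwt aqgpi qflk uxisp erma bwkz uos nvu jdvw ezzqx
Hunk 3: at line 1 remove [thnzq] add [qei,evmc] -> 14 lines: bnk dbp qei evmc muwt aqgpi qflk uxisp erma bwkz uos nvu jdvw ezzqx
Hunk 4: at line 2 remove [evmc,muwt,aqgpi] add [dtvm,dpwbs] -> 13 lines: bnk dbp qei dtvm dpwbs qflk uxisp erma bwkz uos nvu jdvw ezzqx
Hunk 5: at line 1 remove [qei,dtvm,dpwbs] add [wzxvw,txjej,ekrom] -> 13 lines: bnk dbp wzxvw txjej ekrom qflk uxisp erma bwkz uos nvu jdvw ezzqx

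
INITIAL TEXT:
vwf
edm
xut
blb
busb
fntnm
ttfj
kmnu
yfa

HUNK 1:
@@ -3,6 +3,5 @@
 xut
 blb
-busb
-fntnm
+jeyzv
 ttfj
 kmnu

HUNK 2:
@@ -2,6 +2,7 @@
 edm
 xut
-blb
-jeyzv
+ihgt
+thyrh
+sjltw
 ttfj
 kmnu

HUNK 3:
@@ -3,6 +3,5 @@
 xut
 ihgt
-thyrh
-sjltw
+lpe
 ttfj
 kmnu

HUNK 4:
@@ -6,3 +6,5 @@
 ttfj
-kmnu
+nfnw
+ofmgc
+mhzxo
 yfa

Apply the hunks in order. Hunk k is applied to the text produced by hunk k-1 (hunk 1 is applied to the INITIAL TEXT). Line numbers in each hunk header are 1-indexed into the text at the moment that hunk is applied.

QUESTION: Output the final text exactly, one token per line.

Answer: vwf
edm
xut
ihgt
lpe
ttfj
nfnw
ofmgc
mhzxo
yfa

Derivation:
Hunk 1: at line 3 remove [busb,fntnm] add [jeyzv] -> 8 lines: vwf edm xut blb jeyzv ttfj kmnu yfa
Hunk 2: at line 2 remove [blb,jeyzv] add [ihgt,thyrh,sjltw] -> 9 lines: vwf edm xut ihgt thyrh sjltw ttfj kmnu yfa
Hunk 3: at line 3 remove [thyrh,sjltw] add [lpe] -> 8 lines: vwf edm xut ihgt lpe ttfj kmnu yfa
Hunk 4: at line 6 remove [kmnu] add [nfnw,ofmgc,mhzxo] -> 10 lines: vwf edm xut ihgt lpe ttfj nfnw ofmgc mhzxo yfa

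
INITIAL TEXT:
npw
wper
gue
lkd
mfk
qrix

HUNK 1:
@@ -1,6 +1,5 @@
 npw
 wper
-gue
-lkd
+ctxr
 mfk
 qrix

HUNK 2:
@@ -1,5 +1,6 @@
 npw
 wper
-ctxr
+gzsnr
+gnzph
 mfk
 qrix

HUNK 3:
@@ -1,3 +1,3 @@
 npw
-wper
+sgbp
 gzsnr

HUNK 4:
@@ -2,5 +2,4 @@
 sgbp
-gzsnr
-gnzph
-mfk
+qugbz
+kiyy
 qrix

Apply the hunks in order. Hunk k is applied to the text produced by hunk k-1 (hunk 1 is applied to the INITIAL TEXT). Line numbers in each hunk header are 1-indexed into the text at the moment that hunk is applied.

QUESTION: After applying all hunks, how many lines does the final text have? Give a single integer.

Hunk 1: at line 1 remove [gue,lkd] add [ctxr] -> 5 lines: npw wper ctxr mfk qrix
Hunk 2: at line 1 remove [ctxr] add [gzsnr,gnzph] -> 6 lines: npw wper gzsnr gnzph mfk qrix
Hunk 3: at line 1 remove [wper] add [sgbp] -> 6 lines: npw sgbp gzsnr gnzph mfk qrix
Hunk 4: at line 2 remove [gzsnr,gnzph,mfk] add [qugbz,kiyy] -> 5 lines: npw sgbp qugbz kiyy qrix
Final line count: 5

Answer: 5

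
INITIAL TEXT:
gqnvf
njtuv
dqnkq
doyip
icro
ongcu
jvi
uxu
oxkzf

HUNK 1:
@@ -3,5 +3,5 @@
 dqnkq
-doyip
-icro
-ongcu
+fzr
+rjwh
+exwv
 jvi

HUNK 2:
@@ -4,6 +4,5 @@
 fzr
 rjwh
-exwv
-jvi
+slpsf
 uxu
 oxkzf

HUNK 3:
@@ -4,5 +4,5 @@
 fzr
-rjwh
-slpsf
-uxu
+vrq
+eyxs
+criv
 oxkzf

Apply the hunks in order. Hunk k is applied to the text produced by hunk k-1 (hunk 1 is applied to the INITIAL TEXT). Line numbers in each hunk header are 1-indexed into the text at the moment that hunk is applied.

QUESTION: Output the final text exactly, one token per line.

Hunk 1: at line 3 remove [doyip,icro,ongcu] add [fzr,rjwh,exwv] -> 9 lines: gqnvf njtuv dqnkq fzr rjwh exwv jvi uxu oxkzf
Hunk 2: at line 4 remove [exwv,jvi] add [slpsf] -> 8 lines: gqnvf njtuv dqnkq fzr rjwh slpsf uxu oxkzf
Hunk 3: at line 4 remove [rjwh,slpsf,uxu] add [vrq,eyxs,criv] -> 8 lines: gqnvf njtuv dqnkq fzr vrq eyxs criv oxkzf

Answer: gqnvf
njtuv
dqnkq
fzr
vrq
eyxs
criv
oxkzf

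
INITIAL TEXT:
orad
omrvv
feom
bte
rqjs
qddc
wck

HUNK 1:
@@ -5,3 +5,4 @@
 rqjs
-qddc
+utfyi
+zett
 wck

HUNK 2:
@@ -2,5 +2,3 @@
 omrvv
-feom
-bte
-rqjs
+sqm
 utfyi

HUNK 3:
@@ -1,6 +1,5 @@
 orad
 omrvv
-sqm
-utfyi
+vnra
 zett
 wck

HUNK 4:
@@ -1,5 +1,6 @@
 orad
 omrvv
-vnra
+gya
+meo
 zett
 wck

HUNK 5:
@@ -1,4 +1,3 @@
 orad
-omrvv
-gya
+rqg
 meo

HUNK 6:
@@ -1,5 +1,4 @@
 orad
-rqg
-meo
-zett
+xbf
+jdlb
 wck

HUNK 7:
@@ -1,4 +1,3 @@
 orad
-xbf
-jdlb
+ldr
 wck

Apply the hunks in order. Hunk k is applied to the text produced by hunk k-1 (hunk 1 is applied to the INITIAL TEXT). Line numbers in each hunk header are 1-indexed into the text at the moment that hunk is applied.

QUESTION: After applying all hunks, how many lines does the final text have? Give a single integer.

Answer: 3

Derivation:
Hunk 1: at line 5 remove [qddc] add [utfyi,zett] -> 8 lines: orad omrvv feom bte rqjs utfyi zett wck
Hunk 2: at line 2 remove [feom,bte,rqjs] add [sqm] -> 6 lines: orad omrvv sqm utfyi zett wck
Hunk 3: at line 1 remove [sqm,utfyi] add [vnra] -> 5 lines: orad omrvv vnra zett wck
Hunk 4: at line 1 remove [vnra] add [gya,meo] -> 6 lines: orad omrvv gya meo zett wck
Hunk 5: at line 1 remove [omrvv,gya] add [rqg] -> 5 lines: orad rqg meo zett wck
Hunk 6: at line 1 remove [rqg,meo,zett] add [xbf,jdlb] -> 4 lines: orad xbf jdlb wck
Hunk 7: at line 1 remove [xbf,jdlb] add [ldr] -> 3 lines: orad ldr wck
Final line count: 3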